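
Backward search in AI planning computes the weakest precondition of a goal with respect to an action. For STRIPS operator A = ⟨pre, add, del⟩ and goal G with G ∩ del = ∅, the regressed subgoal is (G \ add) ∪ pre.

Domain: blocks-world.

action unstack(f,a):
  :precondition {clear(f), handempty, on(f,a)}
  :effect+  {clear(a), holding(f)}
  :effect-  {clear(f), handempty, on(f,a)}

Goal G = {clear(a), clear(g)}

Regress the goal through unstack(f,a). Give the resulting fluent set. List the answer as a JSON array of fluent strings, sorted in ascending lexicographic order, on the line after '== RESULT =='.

Regress:
  G ∩ del = {}  (empty — regression defined)
  G \ add = {clear(a), clear(g)} \ {clear(a), holding(f)} = {clear(g)}
  ∪ pre   = {clear(g)} ∪ {clear(f), handempty, on(f,a)}
          = {clear(f), clear(g), handempty, on(f,a)}

== RESULT ==
["clear(f)", "clear(g)", "handempty", "on(f,a)"]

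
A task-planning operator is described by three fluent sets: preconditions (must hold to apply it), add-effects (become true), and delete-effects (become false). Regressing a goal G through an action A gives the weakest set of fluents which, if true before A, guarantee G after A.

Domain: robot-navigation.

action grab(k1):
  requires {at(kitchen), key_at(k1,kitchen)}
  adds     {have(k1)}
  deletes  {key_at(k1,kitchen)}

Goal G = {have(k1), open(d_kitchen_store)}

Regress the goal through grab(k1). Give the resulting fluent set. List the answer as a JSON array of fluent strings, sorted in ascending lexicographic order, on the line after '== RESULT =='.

Regress:
  G ∩ del = {}  (empty — regression defined)
  G \ add = {have(k1), open(d_kitchen_store)} \ {have(k1)} = {open(d_kitchen_store)}
  ∪ pre   = {open(d_kitchen_store)} ∪ {at(kitchen), key_at(k1,kitchen)}
          = {at(kitchen), key_at(k1,kitchen), open(d_kitchen_store)}

== RESULT ==
["at(kitchen)", "key_at(k1,kitchen)", "open(d_kitchen_store)"]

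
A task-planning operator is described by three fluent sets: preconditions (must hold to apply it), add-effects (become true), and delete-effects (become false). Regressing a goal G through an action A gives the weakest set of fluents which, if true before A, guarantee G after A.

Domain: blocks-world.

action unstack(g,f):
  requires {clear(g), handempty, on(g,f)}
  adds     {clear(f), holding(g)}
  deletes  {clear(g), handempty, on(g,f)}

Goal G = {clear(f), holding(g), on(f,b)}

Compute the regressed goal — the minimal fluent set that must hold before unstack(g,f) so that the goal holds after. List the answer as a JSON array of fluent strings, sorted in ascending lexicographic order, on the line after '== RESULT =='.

Regress:
  G ∩ del = {}  (empty — regression defined)
  G \ add = {clear(f), holding(g), on(f,b)} \ {clear(f), holding(g)} = {on(f,b)}
  ∪ pre   = {on(f,b)} ∪ {clear(g), handempty, on(g,f)}
          = {clear(g), handempty, on(f,b), on(g,f)}

== RESULT ==
["clear(g)", "handempty", "on(f,b)", "on(g,f)"]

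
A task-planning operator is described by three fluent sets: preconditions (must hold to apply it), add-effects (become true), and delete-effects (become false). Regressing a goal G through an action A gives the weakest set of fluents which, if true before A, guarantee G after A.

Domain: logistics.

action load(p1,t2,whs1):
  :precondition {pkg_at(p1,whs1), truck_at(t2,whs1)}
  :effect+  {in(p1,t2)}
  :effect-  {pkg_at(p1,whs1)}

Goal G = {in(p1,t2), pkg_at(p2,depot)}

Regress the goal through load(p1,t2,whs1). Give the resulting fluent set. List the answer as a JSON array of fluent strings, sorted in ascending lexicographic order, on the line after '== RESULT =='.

Compute (G \ add) ∪ pre:
  G ∩ del = {}  (empty — regression defined)
  G \ add = {in(p1,t2), pkg_at(p2,depot)} \ {in(p1,t2)} = {pkg_at(p2,depot)}
  ∪ pre   = {pkg_at(p2,depot)} ∪ {pkg_at(p1,whs1), truck_at(t2,whs1)}
          = {pkg_at(p1,whs1), pkg_at(p2,depot), truck_at(t2,whs1)}

== RESULT ==
["pkg_at(p1,whs1)", "pkg_at(p2,depot)", "truck_at(t2,whs1)"]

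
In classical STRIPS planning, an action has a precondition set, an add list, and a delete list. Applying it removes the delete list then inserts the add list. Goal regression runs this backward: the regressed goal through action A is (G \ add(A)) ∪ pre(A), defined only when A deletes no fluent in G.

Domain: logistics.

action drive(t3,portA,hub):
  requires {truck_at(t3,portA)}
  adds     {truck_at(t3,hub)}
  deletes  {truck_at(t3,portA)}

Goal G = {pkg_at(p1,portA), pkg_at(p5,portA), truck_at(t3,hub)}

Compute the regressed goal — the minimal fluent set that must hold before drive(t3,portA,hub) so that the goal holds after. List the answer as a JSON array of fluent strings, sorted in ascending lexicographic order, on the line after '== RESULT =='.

Compute (G \ add) ∪ pre:
  G ∩ del = {}  (empty — regression defined)
  G \ add = {pkg_at(p1,portA), pkg_at(p5,portA), truck_at(t3,hub)} \ {truck_at(t3,hub)} = {pkg_at(p1,portA), pkg_at(p5,portA)}
  ∪ pre   = {pkg_at(p1,portA), pkg_at(p5,portA)} ∪ {truck_at(t3,portA)}
          = {pkg_at(p1,portA), pkg_at(p5,portA), truck_at(t3,portA)}

== RESULT ==
["pkg_at(p1,portA)", "pkg_at(p5,portA)", "truck_at(t3,portA)"]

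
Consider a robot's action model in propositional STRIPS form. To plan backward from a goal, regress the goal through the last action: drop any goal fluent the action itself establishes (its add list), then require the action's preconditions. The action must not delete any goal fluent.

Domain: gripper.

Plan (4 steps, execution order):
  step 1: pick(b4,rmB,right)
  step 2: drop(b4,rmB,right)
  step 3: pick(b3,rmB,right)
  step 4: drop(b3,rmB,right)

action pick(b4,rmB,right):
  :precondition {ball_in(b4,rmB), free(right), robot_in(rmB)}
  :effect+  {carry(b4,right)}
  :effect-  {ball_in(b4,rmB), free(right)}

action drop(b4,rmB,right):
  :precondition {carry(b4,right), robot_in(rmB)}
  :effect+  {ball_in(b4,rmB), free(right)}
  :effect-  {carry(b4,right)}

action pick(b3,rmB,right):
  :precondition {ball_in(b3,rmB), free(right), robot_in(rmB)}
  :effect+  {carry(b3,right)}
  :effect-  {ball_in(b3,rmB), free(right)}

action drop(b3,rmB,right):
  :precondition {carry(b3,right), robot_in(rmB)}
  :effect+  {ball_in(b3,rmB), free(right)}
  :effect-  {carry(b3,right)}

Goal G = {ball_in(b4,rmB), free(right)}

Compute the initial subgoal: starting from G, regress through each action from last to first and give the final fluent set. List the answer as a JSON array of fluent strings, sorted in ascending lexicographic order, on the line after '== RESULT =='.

Work backward from the goal:
  through step 4 (drop(b3,rmB,right)): drop {free(right)}, keep {ball_in(b4,rmB)}, require {carry(b3,right), robot_in(rmB)}
    → {ball_in(b4,rmB), carry(b3,right), robot_in(rmB)}
  through step 3 (pick(b3,rmB,right)): drop {carry(b3,right)}, keep {ball_in(b4,rmB), robot_in(rmB)}, require {ball_in(b3,rmB), free(right), robot_in(rmB)}
    → {ball_in(b3,rmB), ball_in(b4,rmB), free(right), robot_in(rmB)}
  through step 2 (drop(b4,rmB,right)): drop {ball_in(b4,rmB), free(right)}, keep {ball_in(b3,rmB), robot_in(rmB)}, require {carry(b4,right), robot_in(rmB)}
    → {ball_in(b3,rmB), carry(b4,right), robot_in(rmB)}
  through step 1 (pick(b4,rmB,right)): drop {carry(b4,right)}, keep {ball_in(b3,rmB), robot_in(rmB)}, require {ball_in(b4,rmB), free(right), robot_in(rmB)}
    → {ball_in(b3,rmB), ball_in(b4,rmB), free(right), robot_in(rmB)}

== RESULT ==
["ball_in(b3,rmB)", "ball_in(b4,rmB)", "free(right)", "robot_in(rmB)"]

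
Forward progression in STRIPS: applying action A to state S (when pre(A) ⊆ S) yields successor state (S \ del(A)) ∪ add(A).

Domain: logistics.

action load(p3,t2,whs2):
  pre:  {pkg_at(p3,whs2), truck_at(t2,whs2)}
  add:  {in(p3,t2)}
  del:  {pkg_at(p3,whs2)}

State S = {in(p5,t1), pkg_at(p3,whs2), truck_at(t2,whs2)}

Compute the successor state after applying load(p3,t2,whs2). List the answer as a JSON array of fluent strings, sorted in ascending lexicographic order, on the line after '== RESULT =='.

Progress:
  pre ⊆ S: {pkg_at(p3,whs2), truck_at(t2,whs2)} ⊆ S  — applicable
  S \ del = {in(p5,t1), truck_at(t2,whs2)}
  ∪ add   = {in(p3,t2), in(p5,t1), truck_at(t2,whs2)}

== RESULT ==
["in(p3,t2)", "in(p5,t1)", "truck_at(t2,whs2)"]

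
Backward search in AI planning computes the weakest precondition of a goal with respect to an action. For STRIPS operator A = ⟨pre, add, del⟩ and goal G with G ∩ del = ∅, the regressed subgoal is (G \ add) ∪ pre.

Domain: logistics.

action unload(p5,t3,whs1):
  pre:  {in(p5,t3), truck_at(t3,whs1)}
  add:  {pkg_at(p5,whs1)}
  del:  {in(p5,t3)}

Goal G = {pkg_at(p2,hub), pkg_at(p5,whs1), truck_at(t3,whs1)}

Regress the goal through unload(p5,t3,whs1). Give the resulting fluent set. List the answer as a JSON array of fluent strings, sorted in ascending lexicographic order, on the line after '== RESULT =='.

Regress:
  G ∩ del = {}  (empty — regression defined)
  G \ add = {pkg_at(p2,hub), pkg_at(p5,whs1), truck_at(t3,whs1)} \ {pkg_at(p5,whs1)} = {pkg_at(p2,hub), truck_at(t3,whs1)}
  ∪ pre   = {pkg_at(p2,hub), truck_at(t3,whs1)} ∪ {in(p5,t3), truck_at(t3,whs1)}
          = {in(p5,t3), pkg_at(p2,hub), truck_at(t3,whs1)}

== RESULT ==
["in(p5,t3)", "pkg_at(p2,hub)", "truck_at(t3,whs1)"]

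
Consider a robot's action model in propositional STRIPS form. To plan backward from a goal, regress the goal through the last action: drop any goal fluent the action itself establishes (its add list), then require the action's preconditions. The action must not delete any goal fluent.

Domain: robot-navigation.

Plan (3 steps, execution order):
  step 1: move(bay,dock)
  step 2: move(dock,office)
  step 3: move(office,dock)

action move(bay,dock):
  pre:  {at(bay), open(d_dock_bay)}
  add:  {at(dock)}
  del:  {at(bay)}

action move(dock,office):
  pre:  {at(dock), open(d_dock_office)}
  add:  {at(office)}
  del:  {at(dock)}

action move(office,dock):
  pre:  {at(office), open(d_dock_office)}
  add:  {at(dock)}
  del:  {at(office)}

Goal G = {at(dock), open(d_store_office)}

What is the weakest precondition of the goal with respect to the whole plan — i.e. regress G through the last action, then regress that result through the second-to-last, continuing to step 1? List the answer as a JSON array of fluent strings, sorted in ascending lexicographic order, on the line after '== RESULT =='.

Work backward from the goal:
  through step 3 (move(office,dock)): drop {at(dock)}, keep {open(d_store_office)}, require {at(office), open(d_dock_office)}
    → {at(office), open(d_dock_office), open(d_store_office)}
  through step 2 (move(dock,office)): drop {at(office)}, keep {open(d_dock_office), open(d_store_office)}, require {at(dock), open(d_dock_office)}
    → {at(dock), open(d_dock_office), open(d_store_office)}
  through step 1 (move(bay,dock)): drop {at(dock)}, keep {open(d_dock_office), open(d_store_office)}, require {at(bay), open(d_dock_bay)}
    → {at(bay), open(d_dock_bay), open(d_dock_office), open(d_store_office)}

== RESULT ==
["at(bay)", "open(d_dock_bay)", "open(d_dock_office)", "open(d_store_office)"]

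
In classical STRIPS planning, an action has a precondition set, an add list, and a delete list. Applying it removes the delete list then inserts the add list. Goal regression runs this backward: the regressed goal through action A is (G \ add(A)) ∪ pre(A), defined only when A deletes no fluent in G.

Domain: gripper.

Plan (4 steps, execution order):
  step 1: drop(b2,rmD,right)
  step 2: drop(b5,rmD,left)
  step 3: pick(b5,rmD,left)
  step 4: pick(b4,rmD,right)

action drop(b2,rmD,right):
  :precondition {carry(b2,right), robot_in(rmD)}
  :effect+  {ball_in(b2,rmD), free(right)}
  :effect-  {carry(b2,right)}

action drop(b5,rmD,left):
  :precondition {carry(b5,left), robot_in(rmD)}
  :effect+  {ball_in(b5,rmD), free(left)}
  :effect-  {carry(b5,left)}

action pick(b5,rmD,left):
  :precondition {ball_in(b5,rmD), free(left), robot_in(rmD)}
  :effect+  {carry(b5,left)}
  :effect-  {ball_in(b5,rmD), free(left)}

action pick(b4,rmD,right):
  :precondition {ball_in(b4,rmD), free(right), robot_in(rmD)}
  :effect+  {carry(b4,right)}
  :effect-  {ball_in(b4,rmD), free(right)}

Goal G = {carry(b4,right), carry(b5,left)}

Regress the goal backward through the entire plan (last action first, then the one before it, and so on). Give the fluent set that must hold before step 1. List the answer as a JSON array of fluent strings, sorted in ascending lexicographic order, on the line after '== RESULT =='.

Regress step by step:
  through step 4 (pick(b4,rmD,right)): drop {carry(b4,right)}, keep {carry(b5,left)}, require {ball_in(b4,rmD), free(right), robot_in(rmD)}
    → {ball_in(b4,rmD), carry(b5,left), free(right), robot_in(rmD)}
  through step 3 (pick(b5,rmD,left)): drop {carry(b5,left)}, keep {ball_in(b4,rmD), free(right), robot_in(rmD)}, require {ball_in(b5,rmD), free(left), robot_in(rmD)}
    → {ball_in(b4,rmD), ball_in(b5,rmD), free(left), free(right), robot_in(rmD)}
  through step 2 (drop(b5,rmD,left)): drop {ball_in(b5,rmD), free(left)}, keep {ball_in(b4,rmD), free(right), robot_in(rmD)}, require {carry(b5,left), robot_in(rmD)}
    → {ball_in(b4,rmD), carry(b5,left), free(right), robot_in(rmD)}
  through step 1 (drop(b2,rmD,right)): drop {free(right)}, keep {ball_in(b4,rmD), carry(b5,left), robot_in(rmD)}, require {carry(b2,right), robot_in(rmD)}
    → {ball_in(b4,rmD), carry(b2,right), carry(b5,left), robot_in(rmD)}

== RESULT ==
["ball_in(b4,rmD)", "carry(b2,right)", "carry(b5,left)", "robot_in(rmD)"]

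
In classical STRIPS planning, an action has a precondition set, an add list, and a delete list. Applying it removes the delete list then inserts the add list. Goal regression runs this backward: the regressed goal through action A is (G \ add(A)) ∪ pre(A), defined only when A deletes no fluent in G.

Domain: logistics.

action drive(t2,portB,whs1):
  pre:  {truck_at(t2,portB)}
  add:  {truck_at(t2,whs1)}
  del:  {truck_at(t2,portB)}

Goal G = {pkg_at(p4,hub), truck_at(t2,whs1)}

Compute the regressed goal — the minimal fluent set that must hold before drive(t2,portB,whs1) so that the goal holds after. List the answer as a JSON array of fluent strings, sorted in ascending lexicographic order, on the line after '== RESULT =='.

Regress:
  G ∩ del = {}  (empty — regression defined)
  G \ add = {pkg_at(p4,hub), truck_at(t2,whs1)} \ {truck_at(t2,whs1)} = {pkg_at(p4,hub)}
  ∪ pre   = {pkg_at(p4,hub)} ∪ {truck_at(t2,portB)}
          = {pkg_at(p4,hub), truck_at(t2,portB)}

== RESULT ==
["pkg_at(p4,hub)", "truck_at(t2,portB)"]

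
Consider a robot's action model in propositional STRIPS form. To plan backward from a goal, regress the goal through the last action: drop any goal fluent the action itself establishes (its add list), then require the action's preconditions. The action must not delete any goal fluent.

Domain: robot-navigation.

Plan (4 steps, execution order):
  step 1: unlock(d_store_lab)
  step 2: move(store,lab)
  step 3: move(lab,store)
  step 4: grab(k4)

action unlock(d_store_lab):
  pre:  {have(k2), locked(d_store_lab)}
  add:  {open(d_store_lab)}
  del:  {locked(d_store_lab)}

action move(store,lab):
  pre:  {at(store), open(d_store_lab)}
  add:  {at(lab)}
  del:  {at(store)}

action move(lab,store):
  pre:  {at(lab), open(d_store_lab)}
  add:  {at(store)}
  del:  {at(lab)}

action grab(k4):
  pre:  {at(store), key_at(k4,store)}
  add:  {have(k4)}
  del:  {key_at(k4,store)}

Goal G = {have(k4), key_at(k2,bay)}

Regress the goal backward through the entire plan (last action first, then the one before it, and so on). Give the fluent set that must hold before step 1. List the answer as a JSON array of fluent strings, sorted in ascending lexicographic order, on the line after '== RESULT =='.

Work backward from the goal:
  through step 4 (grab(k4)): drop {have(k4)}, keep {key_at(k2,bay)}, require {at(store), key_at(k4,store)}
    → {at(store), key_at(k2,bay), key_at(k4,store)}
  through step 3 (move(lab,store)): drop {at(store)}, keep {key_at(k2,bay), key_at(k4,store)}, require {at(lab), open(d_store_lab)}
    → {at(lab), key_at(k2,bay), key_at(k4,store), open(d_store_lab)}
  through step 2 (move(store,lab)): drop {at(lab)}, keep {key_at(k2,bay), key_at(k4,store), open(d_store_lab)}, require {at(store), open(d_store_lab)}
    → {at(store), key_at(k2,bay), key_at(k4,store), open(d_store_lab)}
  through step 1 (unlock(d_store_lab)): drop {open(d_store_lab)}, keep {at(store), key_at(k2,bay), key_at(k4,store)}, require {have(k2), locked(d_store_lab)}
    → {at(store), have(k2), key_at(k2,bay), key_at(k4,store), locked(d_store_lab)}

== RESULT ==
["at(store)", "have(k2)", "key_at(k2,bay)", "key_at(k4,store)", "locked(d_store_lab)"]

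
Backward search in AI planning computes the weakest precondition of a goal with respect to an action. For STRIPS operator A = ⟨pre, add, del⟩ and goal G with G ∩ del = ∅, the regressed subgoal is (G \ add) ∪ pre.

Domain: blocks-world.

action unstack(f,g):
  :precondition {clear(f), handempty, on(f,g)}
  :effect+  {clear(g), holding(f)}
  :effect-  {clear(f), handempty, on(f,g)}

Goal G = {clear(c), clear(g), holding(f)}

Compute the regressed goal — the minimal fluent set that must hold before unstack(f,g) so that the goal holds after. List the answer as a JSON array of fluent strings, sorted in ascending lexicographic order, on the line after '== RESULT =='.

Regress:
  G ∩ del = {}  (empty — regression defined)
  G \ add = {clear(c), clear(g), holding(f)} \ {clear(g), holding(f)} = {clear(c)}
  ∪ pre   = {clear(c)} ∪ {clear(f), handempty, on(f,g)}
          = {clear(c), clear(f), handempty, on(f,g)}

== RESULT ==
["clear(c)", "clear(f)", "handempty", "on(f,g)"]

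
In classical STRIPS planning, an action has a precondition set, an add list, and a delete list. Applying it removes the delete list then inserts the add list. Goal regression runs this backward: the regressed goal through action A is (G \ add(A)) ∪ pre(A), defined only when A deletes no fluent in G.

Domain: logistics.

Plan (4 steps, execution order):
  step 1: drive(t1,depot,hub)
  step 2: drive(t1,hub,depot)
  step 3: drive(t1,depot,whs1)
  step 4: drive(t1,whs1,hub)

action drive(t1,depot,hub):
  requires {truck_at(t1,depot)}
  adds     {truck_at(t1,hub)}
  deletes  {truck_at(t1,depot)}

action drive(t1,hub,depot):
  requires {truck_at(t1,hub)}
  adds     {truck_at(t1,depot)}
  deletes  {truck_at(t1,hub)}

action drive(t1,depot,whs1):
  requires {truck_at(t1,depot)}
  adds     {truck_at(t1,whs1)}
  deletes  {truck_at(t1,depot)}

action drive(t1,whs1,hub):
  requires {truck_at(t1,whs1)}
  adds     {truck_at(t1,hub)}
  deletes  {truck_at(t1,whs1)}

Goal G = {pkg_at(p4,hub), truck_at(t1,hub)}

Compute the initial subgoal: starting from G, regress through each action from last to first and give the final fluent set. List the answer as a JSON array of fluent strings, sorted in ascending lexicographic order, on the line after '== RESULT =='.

Work backward from the goal:
  through step 4 (drive(t1,whs1,hub)): drop {truck_at(t1,hub)}, keep {pkg_at(p4,hub)}, require {truck_at(t1,whs1)}
    → {pkg_at(p4,hub), truck_at(t1,whs1)}
  through step 3 (drive(t1,depot,whs1)): drop {truck_at(t1,whs1)}, keep {pkg_at(p4,hub)}, require {truck_at(t1,depot)}
    → {pkg_at(p4,hub), truck_at(t1,depot)}
  through step 2 (drive(t1,hub,depot)): drop {truck_at(t1,depot)}, keep {pkg_at(p4,hub)}, require {truck_at(t1,hub)}
    → {pkg_at(p4,hub), truck_at(t1,hub)}
  through step 1 (drive(t1,depot,hub)): drop {truck_at(t1,hub)}, keep {pkg_at(p4,hub)}, require {truck_at(t1,depot)}
    → {pkg_at(p4,hub), truck_at(t1,depot)}

== RESULT ==
["pkg_at(p4,hub)", "truck_at(t1,depot)"]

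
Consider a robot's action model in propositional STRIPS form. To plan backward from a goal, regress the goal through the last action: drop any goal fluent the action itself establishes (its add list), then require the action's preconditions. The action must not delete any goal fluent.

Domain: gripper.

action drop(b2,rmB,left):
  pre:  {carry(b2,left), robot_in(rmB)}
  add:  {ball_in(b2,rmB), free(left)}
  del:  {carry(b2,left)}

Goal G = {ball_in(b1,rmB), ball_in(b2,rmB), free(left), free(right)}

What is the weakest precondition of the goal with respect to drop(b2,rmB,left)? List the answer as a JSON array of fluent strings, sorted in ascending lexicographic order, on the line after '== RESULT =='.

Regress:
  G ∩ del = {}  (empty — regression defined)
  G \ add = {ball_in(b1,rmB), ball_in(b2,rmB), free(left), free(right)} \ {ball_in(b2,rmB), free(left)} = {ball_in(b1,rmB), free(right)}
  ∪ pre   = {ball_in(b1,rmB), free(right)} ∪ {carry(b2,left), robot_in(rmB)}
          = {ball_in(b1,rmB), carry(b2,left), free(right), robot_in(rmB)}

== RESULT ==
["ball_in(b1,rmB)", "carry(b2,left)", "free(right)", "robot_in(rmB)"]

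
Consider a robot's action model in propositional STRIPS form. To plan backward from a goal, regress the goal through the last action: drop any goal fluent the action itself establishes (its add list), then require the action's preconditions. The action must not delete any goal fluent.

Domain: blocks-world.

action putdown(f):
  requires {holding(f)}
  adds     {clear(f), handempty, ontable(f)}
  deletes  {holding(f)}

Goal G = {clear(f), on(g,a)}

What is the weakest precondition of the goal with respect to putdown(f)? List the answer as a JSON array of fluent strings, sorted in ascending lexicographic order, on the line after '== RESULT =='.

Compute (G \ add) ∪ pre:
  G ∩ del = {}  (empty — regression defined)
  G \ add = {clear(f), on(g,a)} \ {clear(f), handempty, ontable(f)} = {on(g,a)}
  ∪ pre   = {on(g,a)} ∪ {holding(f)}
          = {holding(f), on(g,a)}

== RESULT ==
["holding(f)", "on(g,a)"]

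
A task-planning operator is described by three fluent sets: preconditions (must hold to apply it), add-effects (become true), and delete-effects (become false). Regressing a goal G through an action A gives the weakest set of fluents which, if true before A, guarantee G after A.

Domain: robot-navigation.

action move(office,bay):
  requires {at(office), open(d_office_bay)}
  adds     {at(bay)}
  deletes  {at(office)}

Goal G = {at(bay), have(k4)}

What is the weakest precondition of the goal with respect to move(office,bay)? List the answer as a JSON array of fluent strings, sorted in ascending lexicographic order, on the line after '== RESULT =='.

Regress:
  G ∩ del = {}  (empty — regression defined)
  G \ add = {at(bay), have(k4)} \ {at(bay)} = {have(k4)}
  ∪ pre   = {have(k4)} ∪ {at(office), open(d_office_bay)}
          = {at(office), have(k4), open(d_office_bay)}

== RESULT ==
["at(office)", "have(k4)", "open(d_office_bay)"]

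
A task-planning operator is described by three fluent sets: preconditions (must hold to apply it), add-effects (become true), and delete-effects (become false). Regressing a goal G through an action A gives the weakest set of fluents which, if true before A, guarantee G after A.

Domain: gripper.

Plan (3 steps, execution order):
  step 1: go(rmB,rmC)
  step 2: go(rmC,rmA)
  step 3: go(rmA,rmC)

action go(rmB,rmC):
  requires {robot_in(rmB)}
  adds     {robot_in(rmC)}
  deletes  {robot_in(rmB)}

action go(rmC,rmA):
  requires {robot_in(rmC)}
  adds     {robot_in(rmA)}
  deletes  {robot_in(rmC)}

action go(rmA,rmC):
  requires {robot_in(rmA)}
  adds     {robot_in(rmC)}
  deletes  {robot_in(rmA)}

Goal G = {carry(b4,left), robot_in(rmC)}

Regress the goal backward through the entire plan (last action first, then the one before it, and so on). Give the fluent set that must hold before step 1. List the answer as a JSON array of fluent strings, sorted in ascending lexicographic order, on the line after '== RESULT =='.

Regress step by step:
  through step 3 (go(rmA,rmC)): drop {robot_in(rmC)}, keep {carry(b4,left)}, require {robot_in(rmA)}
    → {carry(b4,left), robot_in(rmA)}
  through step 2 (go(rmC,rmA)): drop {robot_in(rmA)}, keep {carry(b4,left)}, require {robot_in(rmC)}
    → {carry(b4,left), robot_in(rmC)}
  through step 1 (go(rmB,rmC)): drop {robot_in(rmC)}, keep {carry(b4,left)}, require {robot_in(rmB)}
    → {carry(b4,left), robot_in(rmB)}

== RESULT ==
["carry(b4,left)", "robot_in(rmB)"]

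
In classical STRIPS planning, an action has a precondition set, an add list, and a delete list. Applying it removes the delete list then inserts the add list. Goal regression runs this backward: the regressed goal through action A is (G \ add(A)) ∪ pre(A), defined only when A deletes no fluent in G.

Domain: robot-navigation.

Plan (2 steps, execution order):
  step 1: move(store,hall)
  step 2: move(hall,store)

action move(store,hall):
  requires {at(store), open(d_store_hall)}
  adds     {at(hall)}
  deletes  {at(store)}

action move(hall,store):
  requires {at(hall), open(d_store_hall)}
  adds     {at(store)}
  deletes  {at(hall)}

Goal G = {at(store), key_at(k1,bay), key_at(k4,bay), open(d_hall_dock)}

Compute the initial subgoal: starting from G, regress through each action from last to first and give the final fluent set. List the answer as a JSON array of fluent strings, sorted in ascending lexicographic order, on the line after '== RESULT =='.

Regress step by step:
  through step 2 (move(hall,store)): drop {at(store)}, keep {key_at(k1,bay), key_at(k4,bay), open(d_hall_dock)}, require {at(hall), open(d_store_hall)}
    → {at(hall), key_at(k1,bay), key_at(k4,bay), open(d_hall_dock), open(d_store_hall)}
  through step 1 (move(store,hall)): drop {at(hall)}, keep {key_at(k1,bay), key_at(k4,bay), open(d_hall_dock), open(d_store_hall)}, require {at(store), open(d_store_hall)}
    → {at(store), key_at(k1,bay), key_at(k4,bay), open(d_hall_dock), open(d_store_hall)}

== RESULT ==
["at(store)", "key_at(k1,bay)", "key_at(k4,bay)", "open(d_hall_dock)", "open(d_store_hall)"]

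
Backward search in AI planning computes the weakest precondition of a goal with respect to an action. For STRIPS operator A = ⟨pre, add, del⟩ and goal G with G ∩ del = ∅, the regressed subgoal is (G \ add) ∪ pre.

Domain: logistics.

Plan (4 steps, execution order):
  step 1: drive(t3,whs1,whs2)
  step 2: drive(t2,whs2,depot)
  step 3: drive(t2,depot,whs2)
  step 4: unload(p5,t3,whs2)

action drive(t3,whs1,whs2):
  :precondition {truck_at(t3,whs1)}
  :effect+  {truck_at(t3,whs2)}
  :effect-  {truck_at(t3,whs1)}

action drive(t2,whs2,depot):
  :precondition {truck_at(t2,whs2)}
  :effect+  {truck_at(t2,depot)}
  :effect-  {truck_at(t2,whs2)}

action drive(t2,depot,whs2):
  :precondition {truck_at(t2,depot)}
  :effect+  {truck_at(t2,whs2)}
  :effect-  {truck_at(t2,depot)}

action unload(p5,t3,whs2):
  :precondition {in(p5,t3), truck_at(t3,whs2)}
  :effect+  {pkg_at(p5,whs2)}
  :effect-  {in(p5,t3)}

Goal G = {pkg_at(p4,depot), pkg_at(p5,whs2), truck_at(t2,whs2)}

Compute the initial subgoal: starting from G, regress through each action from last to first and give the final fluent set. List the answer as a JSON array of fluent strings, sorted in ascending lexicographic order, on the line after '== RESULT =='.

Work backward from the goal:
  through step 4 (unload(p5,t3,whs2)): drop {pkg_at(p5,whs2)}, keep {pkg_at(p4,depot), truck_at(t2,whs2)}, require {in(p5,t3), truck_at(t3,whs2)}
    → {in(p5,t3), pkg_at(p4,depot), truck_at(t2,whs2), truck_at(t3,whs2)}
  through step 3 (drive(t2,depot,whs2)): drop {truck_at(t2,whs2)}, keep {in(p5,t3), pkg_at(p4,depot), truck_at(t3,whs2)}, require {truck_at(t2,depot)}
    → {in(p5,t3), pkg_at(p4,depot), truck_at(t2,depot), truck_at(t3,whs2)}
  through step 2 (drive(t2,whs2,depot)): drop {truck_at(t2,depot)}, keep {in(p5,t3), pkg_at(p4,depot), truck_at(t3,whs2)}, require {truck_at(t2,whs2)}
    → {in(p5,t3), pkg_at(p4,depot), truck_at(t2,whs2), truck_at(t3,whs2)}
  through step 1 (drive(t3,whs1,whs2)): drop {truck_at(t3,whs2)}, keep {in(p5,t3), pkg_at(p4,depot), truck_at(t2,whs2)}, require {truck_at(t3,whs1)}
    → {in(p5,t3), pkg_at(p4,depot), truck_at(t2,whs2), truck_at(t3,whs1)}

== RESULT ==
["in(p5,t3)", "pkg_at(p4,depot)", "truck_at(t2,whs2)", "truck_at(t3,whs1)"]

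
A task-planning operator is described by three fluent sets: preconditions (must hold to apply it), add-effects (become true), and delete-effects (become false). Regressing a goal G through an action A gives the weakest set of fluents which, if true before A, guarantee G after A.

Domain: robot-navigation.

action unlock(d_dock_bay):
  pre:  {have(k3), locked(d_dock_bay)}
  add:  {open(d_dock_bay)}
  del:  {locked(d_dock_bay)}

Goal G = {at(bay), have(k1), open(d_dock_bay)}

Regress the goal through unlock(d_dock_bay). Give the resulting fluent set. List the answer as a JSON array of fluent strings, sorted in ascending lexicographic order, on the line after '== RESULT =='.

Compute (G \ add) ∪ pre:
  G ∩ del = {}  (empty — regression defined)
  G \ add = {at(bay), have(k1), open(d_dock_bay)} \ {open(d_dock_bay)} = {at(bay), have(k1)}
  ∪ pre   = {at(bay), have(k1)} ∪ {have(k3), locked(d_dock_bay)}
          = {at(bay), have(k1), have(k3), locked(d_dock_bay)}

== RESULT ==
["at(bay)", "have(k1)", "have(k3)", "locked(d_dock_bay)"]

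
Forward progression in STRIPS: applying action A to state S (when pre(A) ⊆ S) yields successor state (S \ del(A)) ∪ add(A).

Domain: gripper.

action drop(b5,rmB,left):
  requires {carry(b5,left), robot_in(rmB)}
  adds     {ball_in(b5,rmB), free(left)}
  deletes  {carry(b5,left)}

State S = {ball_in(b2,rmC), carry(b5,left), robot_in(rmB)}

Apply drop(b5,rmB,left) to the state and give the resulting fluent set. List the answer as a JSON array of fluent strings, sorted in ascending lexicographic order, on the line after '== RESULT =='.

Compute (S \ del) ∪ add:
  pre ⊆ S: {carry(b5,left), robot_in(rmB)} ⊆ S  — applicable
  S \ del = {ball_in(b2,rmC), robot_in(rmB)}
  ∪ add   = {ball_in(b2,rmC), ball_in(b5,rmB), free(left), robot_in(rmB)}

== RESULT ==
["ball_in(b2,rmC)", "ball_in(b5,rmB)", "free(left)", "robot_in(rmB)"]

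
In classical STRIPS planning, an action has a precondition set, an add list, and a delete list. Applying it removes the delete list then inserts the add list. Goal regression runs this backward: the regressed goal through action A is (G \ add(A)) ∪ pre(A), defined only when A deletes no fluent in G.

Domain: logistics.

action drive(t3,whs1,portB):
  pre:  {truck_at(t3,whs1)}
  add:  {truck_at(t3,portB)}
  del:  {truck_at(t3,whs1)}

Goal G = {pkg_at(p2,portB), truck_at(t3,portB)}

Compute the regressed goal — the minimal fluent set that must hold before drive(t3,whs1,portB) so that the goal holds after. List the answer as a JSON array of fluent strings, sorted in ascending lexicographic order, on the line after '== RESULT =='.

Regress:
  G ∩ del = {}  (empty — regression defined)
  G \ add = {pkg_at(p2,portB), truck_at(t3,portB)} \ {truck_at(t3,portB)} = {pkg_at(p2,portB)}
  ∪ pre   = {pkg_at(p2,portB)} ∪ {truck_at(t3,whs1)}
          = {pkg_at(p2,portB), truck_at(t3,whs1)}

== RESULT ==
["pkg_at(p2,portB)", "truck_at(t3,whs1)"]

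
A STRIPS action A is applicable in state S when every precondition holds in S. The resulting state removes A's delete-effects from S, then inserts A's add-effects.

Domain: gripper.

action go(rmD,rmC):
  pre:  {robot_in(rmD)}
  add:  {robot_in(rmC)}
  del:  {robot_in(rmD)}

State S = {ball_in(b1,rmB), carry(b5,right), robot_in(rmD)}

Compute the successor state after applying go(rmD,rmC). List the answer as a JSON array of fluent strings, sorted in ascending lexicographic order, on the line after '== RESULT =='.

Compute (S \ del) ∪ add:
  pre ⊆ S: {robot_in(rmD)} ⊆ S  — applicable
  S \ del = {ball_in(b1,rmB), carry(b5,right)}
  ∪ add   = {ball_in(b1,rmB), carry(b5,right), robot_in(rmC)}

== RESULT ==
["ball_in(b1,rmB)", "carry(b5,right)", "robot_in(rmC)"]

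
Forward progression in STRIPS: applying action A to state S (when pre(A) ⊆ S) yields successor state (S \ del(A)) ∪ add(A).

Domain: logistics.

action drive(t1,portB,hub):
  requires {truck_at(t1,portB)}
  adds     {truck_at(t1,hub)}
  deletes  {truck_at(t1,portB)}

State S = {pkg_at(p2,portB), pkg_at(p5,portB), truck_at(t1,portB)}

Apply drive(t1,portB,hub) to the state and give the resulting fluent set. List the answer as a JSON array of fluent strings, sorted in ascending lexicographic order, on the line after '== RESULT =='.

Compute (S \ del) ∪ add:
  pre ⊆ S: {truck_at(t1,portB)} ⊆ S  — applicable
  S \ del = {pkg_at(p2,portB), pkg_at(p5,portB)}
  ∪ add   = {pkg_at(p2,portB), pkg_at(p5,portB), truck_at(t1,hub)}

== RESULT ==
["pkg_at(p2,portB)", "pkg_at(p5,portB)", "truck_at(t1,hub)"]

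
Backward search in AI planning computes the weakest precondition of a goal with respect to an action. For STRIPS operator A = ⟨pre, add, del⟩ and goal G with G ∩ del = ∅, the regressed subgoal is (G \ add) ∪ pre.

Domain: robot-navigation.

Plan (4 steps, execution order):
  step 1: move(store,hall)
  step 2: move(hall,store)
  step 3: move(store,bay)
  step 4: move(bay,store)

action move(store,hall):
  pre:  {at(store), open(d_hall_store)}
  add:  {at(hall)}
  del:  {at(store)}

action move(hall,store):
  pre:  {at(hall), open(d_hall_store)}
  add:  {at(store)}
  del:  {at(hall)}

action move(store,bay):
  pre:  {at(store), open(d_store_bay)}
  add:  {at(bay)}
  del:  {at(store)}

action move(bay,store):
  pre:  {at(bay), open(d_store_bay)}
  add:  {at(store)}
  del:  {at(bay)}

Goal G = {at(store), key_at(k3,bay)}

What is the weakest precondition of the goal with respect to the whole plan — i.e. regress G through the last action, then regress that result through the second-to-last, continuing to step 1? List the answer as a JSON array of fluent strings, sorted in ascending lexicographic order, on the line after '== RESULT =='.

Regress step by step:
  through step 4 (move(bay,store)): drop {at(store)}, keep {key_at(k3,bay)}, require {at(bay), open(d_store_bay)}
    → {at(bay), key_at(k3,bay), open(d_store_bay)}
  through step 3 (move(store,bay)): drop {at(bay)}, keep {key_at(k3,bay), open(d_store_bay)}, require {at(store), open(d_store_bay)}
    → {at(store), key_at(k3,bay), open(d_store_bay)}
  through step 2 (move(hall,store)): drop {at(store)}, keep {key_at(k3,bay), open(d_store_bay)}, require {at(hall), open(d_hall_store)}
    → {at(hall), key_at(k3,bay), open(d_hall_store), open(d_store_bay)}
  through step 1 (move(store,hall)): drop {at(hall)}, keep {key_at(k3,bay), open(d_hall_store), open(d_store_bay)}, require {at(store), open(d_hall_store)}
    → {at(store), key_at(k3,bay), open(d_hall_store), open(d_store_bay)}

== RESULT ==
["at(store)", "key_at(k3,bay)", "open(d_hall_store)", "open(d_store_bay)"]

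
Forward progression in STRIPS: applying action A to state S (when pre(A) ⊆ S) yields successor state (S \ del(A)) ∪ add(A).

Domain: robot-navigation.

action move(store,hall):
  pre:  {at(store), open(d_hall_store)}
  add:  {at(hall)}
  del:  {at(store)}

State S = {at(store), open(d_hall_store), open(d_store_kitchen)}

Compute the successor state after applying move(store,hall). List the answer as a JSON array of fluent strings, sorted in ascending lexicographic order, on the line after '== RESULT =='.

Compute (S \ del) ∪ add:
  pre ⊆ S: {at(store), open(d_hall_store)} ⊆ S  — applicable
  S \ del = {open(d_hall_store), open(d_store_kitchen)}
  ∪ add   = {at(hall), open(d_hall_store), open(d_store_kitchen)}

== RESULT ==
["at(hall)", "open(d_hall_store)", "open(d_store_kitchen)"]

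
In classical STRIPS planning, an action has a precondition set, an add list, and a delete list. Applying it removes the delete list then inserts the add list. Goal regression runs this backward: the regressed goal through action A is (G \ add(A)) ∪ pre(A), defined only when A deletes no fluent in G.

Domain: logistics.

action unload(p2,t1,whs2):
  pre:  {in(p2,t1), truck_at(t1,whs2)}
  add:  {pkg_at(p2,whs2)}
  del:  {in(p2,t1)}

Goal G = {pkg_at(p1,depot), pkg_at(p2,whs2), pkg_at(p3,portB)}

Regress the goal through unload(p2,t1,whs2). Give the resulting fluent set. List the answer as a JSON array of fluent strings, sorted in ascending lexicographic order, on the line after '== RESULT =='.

Regress:
  G ∩ del = {}  (empty — regression defined)
  G \ add = {pkg_at(p1,depot), pkg_at(p2,whs2), pkg_at(p3,portB)} \ {pkg_at(p2,whs2)} = {pkg_at(p1,depot), pkg_at(p3,portB)}
  ∪ pre   = {pkg_at(p1,depot), pkg_at(p3,portB)} ∪ {in(p2,t1), truck_at(t1,whs2)}
          = {in(p2,t1), pkg_at(p1,depot), pkg_at(p3,portB), truck_at(t1,whs2)}

== RESULT ==
["in(p2,t1)", "pkg_at(p1,depot)", "pkg_at(p3,portB)", "truck_at(t1,whs2)"]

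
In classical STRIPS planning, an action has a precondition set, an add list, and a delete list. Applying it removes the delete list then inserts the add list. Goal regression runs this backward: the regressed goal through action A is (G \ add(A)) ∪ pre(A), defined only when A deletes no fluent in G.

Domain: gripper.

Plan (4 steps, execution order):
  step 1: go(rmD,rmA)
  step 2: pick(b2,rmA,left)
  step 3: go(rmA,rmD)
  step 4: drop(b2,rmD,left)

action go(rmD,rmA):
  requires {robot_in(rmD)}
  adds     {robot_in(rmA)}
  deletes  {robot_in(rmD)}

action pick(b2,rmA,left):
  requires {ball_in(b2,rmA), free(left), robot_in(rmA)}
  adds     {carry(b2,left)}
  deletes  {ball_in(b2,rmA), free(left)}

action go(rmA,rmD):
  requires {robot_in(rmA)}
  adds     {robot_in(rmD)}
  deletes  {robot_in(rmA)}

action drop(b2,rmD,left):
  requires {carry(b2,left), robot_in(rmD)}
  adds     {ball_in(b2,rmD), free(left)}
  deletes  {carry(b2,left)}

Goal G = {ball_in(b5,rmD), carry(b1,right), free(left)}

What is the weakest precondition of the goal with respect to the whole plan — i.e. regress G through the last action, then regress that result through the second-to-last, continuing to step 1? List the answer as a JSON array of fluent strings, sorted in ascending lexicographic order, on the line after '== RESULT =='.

Work backward from the goal:
  through step 4 (drop(b2,rmD,left)): drop {free(left)}, keep {ball_in(b5,rmD), carry(b1,right)}, require {carry(b2,left), robot_in(rmD)}
    → {ball_in(b5,rmD), carry(b1,right), carry(b2,left), robot_in(rmD)}
  through step 3 (go(rmA,rmD)): drop {robot_in(rmD)}, keep {ball_in(b5,rmD), carry(b1,right), carry(b2,left)}, require {robot_in(rmA)}
    → {ball_in(b5,rmD), carry(b1,right), carry(b2,left), robot_in(rmA)}
  through step 2 (pick(b2,rmA,left)): drop {carry(b2,left)}, keep {ball_in(b5,rmD), carry(b1,right), robot_in(rmA)}, require {ball_in(b2,rmA), free(left), robot_in(rmA)}
    → {ball_in(b2,rmA), ball_in(b5,rmD), carry(b1,right), free(left), robot_in(rmA)}
  through step 1 (go(rmD,rmA)): drop {robot_in(rmA)}, keep {ball_in(b2,rmA), ball_in(b5,rmD), carry(b1,right), free(left)}, require {robot_in(rmD)}
    → {ball_in(b2,rmA), ball_in(b5,rmD), carry(b1,right), free(left), robot_in(rmD)}

== RESULT ==
["ball_in(b2,rmA)", "ball_in(b5,rmD)", "carry(b1,right)", "free(left)", "robot_in(rmD)"]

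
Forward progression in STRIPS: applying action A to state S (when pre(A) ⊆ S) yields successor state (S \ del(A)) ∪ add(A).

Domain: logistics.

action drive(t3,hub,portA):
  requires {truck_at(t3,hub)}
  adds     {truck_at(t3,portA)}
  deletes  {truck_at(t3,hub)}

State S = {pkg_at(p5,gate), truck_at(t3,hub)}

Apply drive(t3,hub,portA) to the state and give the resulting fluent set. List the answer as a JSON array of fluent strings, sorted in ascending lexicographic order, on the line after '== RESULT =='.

Compute (S \ del) ∪ add:
  pre ⊆ S: {truck_at(t3,hub)} ⊆ S  — applicable
  S \ del = {pkg_at(p5,gate)}
  ∪ add   = {pkg_at(p5,gate), truck_at(t3,portA)}

== RESULT ==
["pkg_at(p5,gate)", "truck_at(t3,portA)"]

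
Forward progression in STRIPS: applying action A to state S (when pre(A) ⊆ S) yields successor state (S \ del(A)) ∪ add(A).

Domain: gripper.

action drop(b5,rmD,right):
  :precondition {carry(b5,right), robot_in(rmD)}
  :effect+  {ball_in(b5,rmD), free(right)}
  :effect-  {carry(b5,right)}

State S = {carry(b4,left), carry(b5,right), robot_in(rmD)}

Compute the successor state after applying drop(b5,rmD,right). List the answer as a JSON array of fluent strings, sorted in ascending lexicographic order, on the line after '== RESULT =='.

Progress:
  pre ⊆ S: {carry(b5,right), robot_in(rmD)} ⊆ S  — applicable
  S \ del = {carry(b4,left), robot_in(rmD)}
  ∪ add   = {ball_in(b5,rmD), carry(b4,left), free(right), robot_in(rmD)}

== RESULT ==
["ball_in(b5,rmD)", "carry(b4,left)", "free(right)", "robot_in(rmD)"]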